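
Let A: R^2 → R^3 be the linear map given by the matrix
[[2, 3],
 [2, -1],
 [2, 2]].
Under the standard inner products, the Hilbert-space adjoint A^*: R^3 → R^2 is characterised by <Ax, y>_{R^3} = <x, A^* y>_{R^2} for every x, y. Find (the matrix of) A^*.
A^* = A^T =
[[2, 2, 2],
 [3, -1, 2]]

For real matrices with standard dot products, the defining identity <Ax, y> = <x, A^* y> gives (Ax)^T y = x^T (A^*) y, i.e. x^T A^T y = x^T (A^*) y. Since this holds for all x, y, we must have A^* = A^T. Therefore
A^* =
[[2, 2, 2],
 [3, -1, 2]].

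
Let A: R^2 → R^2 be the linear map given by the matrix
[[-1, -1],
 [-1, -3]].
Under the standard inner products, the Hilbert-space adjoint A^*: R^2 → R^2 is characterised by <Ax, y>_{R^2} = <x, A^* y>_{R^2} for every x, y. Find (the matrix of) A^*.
A^* = A^T =
[[-1, -1],
 [-1, -3]]

For real matrices with standard dot products, the defining identity <Ax, y> = <x, A^* y> gives (Ax)^T y = x^T (A^*) y, i.e. x^T A^T y = x^T (A^*) y. Since this holds for all x, y, we must have A^* = A^T. Therefore
A^* =
[[-1, -1],
 [-1, -3]].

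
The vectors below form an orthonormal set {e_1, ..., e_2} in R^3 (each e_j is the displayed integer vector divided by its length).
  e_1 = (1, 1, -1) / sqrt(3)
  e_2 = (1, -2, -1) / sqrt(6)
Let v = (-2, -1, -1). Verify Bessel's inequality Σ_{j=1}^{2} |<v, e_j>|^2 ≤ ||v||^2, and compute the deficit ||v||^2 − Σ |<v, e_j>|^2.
Σ |<v, e_j>|^2 = 3/2; ||v||^2 = 6; deficit = 9/2

Write each e_j = u_j / sqrt(<u_j, u_j>) where u_j is the displayed integer vector. Then <v, e_j> = <v, u_j> / sqrt(<u_j, u_j>), so |<v, e_j>|^2 = <v, u_j>^2 / <u_j, u_j>.
Coefficients: <v, e_1> = -2/sqrt(3), <v, e_2> = 1/sqrt(6).
Square and sum: Σ |<v, e_j>|^2 = 3/2.
Compute ||v||^2 = v·v = 6.
Deficit = 6 − 3/2 = 9/2 ≥ 0, confirming Bessel's inequality. (The deficit equals ||v − Σ <v,e_j> e_j||^2, the squared distance from v to span{e_j}.)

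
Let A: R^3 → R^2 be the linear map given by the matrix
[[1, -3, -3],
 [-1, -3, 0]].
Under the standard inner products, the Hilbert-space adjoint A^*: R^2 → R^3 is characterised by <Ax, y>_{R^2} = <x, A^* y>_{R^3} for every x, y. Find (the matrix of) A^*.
A^* = A^T =
[[1, -1],
 [-3, -3],
 [-3, 0]]

For real matrices with standard dot products, the defining identity <Ax, y> = <x, A^* y> gives (Ax)^T y = x^T (A^*) y, i.e. x^T A^T y = x^T (A^*) y. Since this holds for all x, y, we must have A^* = A^T. Therefore
A^* =
[[1, -1],
 [-3, -3],
 [-3, 0]].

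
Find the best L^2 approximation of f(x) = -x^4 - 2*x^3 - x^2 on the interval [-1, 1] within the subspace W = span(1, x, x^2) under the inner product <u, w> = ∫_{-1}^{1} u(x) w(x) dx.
g(x) = -13*x^2/7 - 6*x/5 + 3/35

The best approximation g ∈ W is the orthogonal projection of f onto W. Writing g = a_0 + a_1 x + a_2 x^2, the coefficients solve the normal equations G · a = b where
  G_{ij} = <φ_i, φ_j> and b_i = <f, φ_i>, with φ_0 = 1, φ_1 = x, φ_2 = x^2.
G =
  [2, 0, 2/3]
  [0, 2/3, 0]
  [2/3, 0, 2/5],
b = (-16/15, -4/5, -24/35).
Solving gives a_0 = 3/35, a_1 = -6/5, a_2 = -13/7, so
  g(x) = -13*x^2/7 - 6*x/5 + 3/35.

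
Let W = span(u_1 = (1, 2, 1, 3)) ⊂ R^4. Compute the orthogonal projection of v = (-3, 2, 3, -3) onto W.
proj_W(v) = (-1/3, -2/3, -1/3, -1)

Set up U = [u_1 | ... | u_1] ∈ R^(4×1). The projector onto W = col(U) is P = U (U^T U)^(-1) U^T.
Compute U^T U =
  [15],
and U^T v = (-5).
Solve U^T U · c = U^T v for the coefficients: c = (-1/3). The projection is proj_W(v) = U c.
Check: (v - proj_W(v)) · u_1 = 0  (should be 0).
Result: proj_W(v) = (-1/3, -2/3, -1/3, -1).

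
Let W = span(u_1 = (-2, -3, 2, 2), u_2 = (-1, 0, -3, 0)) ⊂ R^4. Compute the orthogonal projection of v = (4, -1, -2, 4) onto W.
proj_W(v) = (-17/97, 3/97, -59/97, -2/97)

Set up U = [u_1 | ... | u_2] ∈ R^(4×2). The projector onto W = col(U) is P = U (U^T U)^(-1) U^T.
Compute U^T U =
  [21, -4]
  [-4, 10],
and U^T v = (-1, 2).
Solve U^T U · c = U^T v for the coefficients: c = (-1/97, 19/97). The projection is proj_W(v) = U c.
Check: (v - proj_W(v)) · u_1 = 0  (should be 0).
Check: (v - proj_W(v)) · u_2 = 0  (should be 0).
Result: proj_W(v) = (-17/97, 3/97, -59/97, -2/97).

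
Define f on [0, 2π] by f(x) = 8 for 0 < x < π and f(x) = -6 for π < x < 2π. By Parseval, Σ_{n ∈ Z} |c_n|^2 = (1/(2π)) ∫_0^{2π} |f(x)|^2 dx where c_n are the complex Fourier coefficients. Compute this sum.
Σ |c_n|^2 = 50

Parseval equates the L^2 energy of f (normalised by 1/(2π)) with the ℓ^2 sum of its Fourier coefficients: (1/(2π)) ∫_0^{2π} |f|^2 = Σ |c_n|^2.
Compute the left side: (1/(2π)) [∫_0^π 8^2 dx + ∫_π^{2π} (-6)^2 dx] = (1/(2π)) · (64π + 36π) = (64 + 36)/2 = 50.
So Σ_{n ∈ Z} |c_n|^2 = 50.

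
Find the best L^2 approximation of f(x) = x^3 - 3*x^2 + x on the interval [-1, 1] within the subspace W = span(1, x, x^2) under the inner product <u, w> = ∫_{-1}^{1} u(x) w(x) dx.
g(x) = -3*x^2 + 8*x/5

The best approximation g ∈ W is the orthogonal projection of f onto W. Writing g = a_0 + a_1 x + a_2 x^2, the coefficients solve the normal equations G · a = b where
  G_{ij} = <φ_i, φ_j> and b_i = <f, φ_i>, with φ_0 = 1, φ_1 = x, φ_2 = x^2.
G =
  [2, 0, 2/3]
  [0, 2/3, 0]
  [2/3, 0, 2/5],
b = (-2, 16/15, -6/5).
Solving gives a_0 = 0, a_1 = 8/5, a_2 = -3, so
  g(x) = -3*x^2 + 8*x/5.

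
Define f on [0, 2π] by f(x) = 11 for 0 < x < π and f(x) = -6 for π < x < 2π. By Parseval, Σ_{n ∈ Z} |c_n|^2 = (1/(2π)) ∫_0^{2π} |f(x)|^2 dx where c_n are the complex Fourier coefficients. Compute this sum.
Σ |c_n|^2 = 157/2

Parseval equates the L^2 energy of f (normalised by 1/(2π)) with the ℓ^2 sum of its Fourier coefficients: (1/(2π)) ∫_0^{2π} |f|^2 = Σ |c_n|^2.
Compute the left side: (1/(2π)) [∫_0^π 11^2 dx + ∫_π^{2π} (-6)^2 dx] = (1/(2π)) · (121π + 36π) = (121 + 36)/2 = 157/2.
So Σ_{n ∈ Z} |c_n|^2 = 157/2.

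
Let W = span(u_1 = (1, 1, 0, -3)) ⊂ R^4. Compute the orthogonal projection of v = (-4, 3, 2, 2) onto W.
proj_W(v) = (-7/11, -7/11, 0, 21/11)

Set up U = [u_1 | ... | u_1] ∈ R^(4×1). The projector onto W = col(U) is P = U (U^T U)^(-1) U^T.
Compute U^T U =
  [11],
and U^T v = (-7).
Solve U^T U · c = U^T v for the coefficients: c = (-7/11). The projection is proj_W(v) = U c.
Check: (v - proj_W(v)) · u_1 = 0  (should be 0).
Result: proj_W(v) = (-7/11, -7/11, 0, 21/11).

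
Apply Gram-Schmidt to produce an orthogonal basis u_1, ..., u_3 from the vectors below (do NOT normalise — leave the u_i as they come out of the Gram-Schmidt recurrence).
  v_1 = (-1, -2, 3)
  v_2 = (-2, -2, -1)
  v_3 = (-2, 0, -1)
Orthogonal basis:
  u_1 = (-1, -2, 3)
  u_2 = (-25/14, -11/7, -23/14)
  u_3 = (-112/117, 98/117, 28/117)

Apply the Gram-Schmidt recurrence
  u_1 = v_1
  u_i = v_i − Σ_{j<i} ((v_i · u_j) / (u_j · u_j)) · u_j.

Step by step this gives:
  u_1 = (-1, -2, 3)
  u_2 = (-25/14, -11/7, -23/14)
  u_3 = (-112/117, 98/117, 28/117)

Orthogonality check:
  u_2 · u_1 = 0 (should be 0)
  u_3 · u_1 = 0 (should be 0)
  u_3 · u_2 = 0 (should be 0)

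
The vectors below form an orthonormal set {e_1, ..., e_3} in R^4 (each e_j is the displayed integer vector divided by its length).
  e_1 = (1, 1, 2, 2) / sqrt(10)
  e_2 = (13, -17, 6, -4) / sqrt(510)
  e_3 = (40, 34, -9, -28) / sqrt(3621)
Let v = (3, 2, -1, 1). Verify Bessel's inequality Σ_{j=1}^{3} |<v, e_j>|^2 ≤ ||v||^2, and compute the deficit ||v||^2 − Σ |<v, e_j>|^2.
Σ |<v, e_j>|^2 = 741/71; ||v||^2 = 15; deficit = 324/71

Write each e_j = u_j / sqrt(<u_j, u_j>) where u_j is the displayed integer vector. Then <v, e_j> = <v, u_j> / sqrt(<u_j, u_j>), so |<v, e_j>|^2 = <v, u_j>^2 / <u_j, u_j>.
Coefficients: <v, e_1> = 5/sqrt(10), <v, e_2> = -5/sqrt(510), <v, e_3> = 169/sqrt(3621).
Square and sum: Σ |<v, e_j>|^2 = 741/71.
Compute ||v||^2 = v·v = 15.
Deficit = 15 − 741/71 = 324/71 ≥ 0, confirming Bessel's inequality. (The deficit equals ||v − Σ <v,e_j> e_j||^2, the squared distance from v to span{e_j}.)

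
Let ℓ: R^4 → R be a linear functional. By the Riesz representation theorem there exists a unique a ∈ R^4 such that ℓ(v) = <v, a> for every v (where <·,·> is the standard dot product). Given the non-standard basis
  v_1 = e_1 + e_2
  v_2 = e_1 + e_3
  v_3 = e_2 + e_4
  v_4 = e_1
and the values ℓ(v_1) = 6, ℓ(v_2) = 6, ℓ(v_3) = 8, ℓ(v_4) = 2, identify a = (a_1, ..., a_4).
a = (2, 4, 4, 4)

Write a = (a_1, ..., a_4) in the standard basis. For each basis vector v_i, ℓ(v_i) = <v_i, a> is a linear equation in the a_j's. Collect the n equations into a matrix system V a = ℓ, where row i of V is v_i (expressed in the standard basis). Since V is invertible (lower-triangular with 1s on the diagonal, up to permutation), solve by back-substitution:
  V =
[[1, 1, 0, 0],
 [1, 0, 1, 0],
 [0, 1, 0, 1],
 [1, 0, 0, 0]]
  V a = (6, 6, 8, 2)
Solving gives a = (2, 4, 4, 4).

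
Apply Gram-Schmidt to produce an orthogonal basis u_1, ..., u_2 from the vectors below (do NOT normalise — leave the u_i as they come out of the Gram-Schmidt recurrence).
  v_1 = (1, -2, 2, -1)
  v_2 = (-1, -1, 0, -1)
Orthogonal basis:
  u_1 = (1, -2, 2, -1)
  u_2 = (-6/5, -3/5, -2/5, -4/5)

Apply the Gram-Schmidt recurrence
  u_1 = v_1
  u_i = v_i − Σ_{j<i} ((v_i · u_j) / (u_j · u_j)) · u_j.

Step by step this gives:
  u_1 = (1, -2, 2, -1)
  u_2 = (-6/5, -3/5, -2/5, -4/5)

Orthogonality check:
  u_2 · u_1 = 0 (should be 0)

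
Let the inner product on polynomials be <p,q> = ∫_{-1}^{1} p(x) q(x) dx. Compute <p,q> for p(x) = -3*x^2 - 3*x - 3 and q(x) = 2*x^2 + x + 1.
<p,q> = -82/5

Expand the product: p(x)·q(x) = -6*x^4 - 9*x^3 - 12*x^2 - 6*x - 3.
∫_{-1}^{1} of each monomial x^k gives [2/(k+1) if k even, 0 if k odd]. Integrating term-by-term (or equivalently evaluating the antiderivative F(x) = -6*x^5/5 - 9*x^4/4 - 4*x^3 - 3*x^2 - 3*x at the endpoints):
  F(1) − F(−1) = -269/20 − (59/20) = -82/5.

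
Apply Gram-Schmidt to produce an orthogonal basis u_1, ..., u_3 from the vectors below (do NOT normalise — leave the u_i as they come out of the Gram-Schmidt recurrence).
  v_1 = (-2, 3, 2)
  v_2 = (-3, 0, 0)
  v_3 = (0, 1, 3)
Orthogonal basis:
  u_1 = (-2, 3, 2)
  u_2 = (-39/17, -18/17, -12/17)
  u_3 = (0, -14/13, 21/13)

Apply the Gram-Schmidt recurrence
  u_1 = v_1
  u_i = v_i − Σ_{j<i} ((v_i · u_j) / (u_j · u_j)) · u_j.

Step by step this gives:
  u_1 = (-2, 3, 2)
  u_2 = (-39/17, -18/17, -12/17)
  u_3 = (0, -14/13, 21/13)

Orthogonality check:
  u_2 · u_1 = 0 (should be 0)
  u_3 · u_1 = 0 (should be 0)
  u_3 · u_2 = 0 (should be 0)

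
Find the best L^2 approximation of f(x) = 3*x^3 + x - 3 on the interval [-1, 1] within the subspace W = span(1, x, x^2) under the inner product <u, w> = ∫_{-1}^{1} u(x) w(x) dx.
g(x) = 14*x/5 - 3

The best approximation g ∈ W is the orthogonal projection of f onto W. Writing g = a_0 + a_1 x + a_2 x^2, the coefficients solve the normal equations G · a = b where
  G_{ij} = <φ_i, φ_j> and b_i = <f, φ_i>, with φ_0 = 1, φ_1 = x, φ_2 = x^2.
G =
  [2, 0, 2/3]
  [0, 2/3, 0]
  [2/3, 0, 2/5],
b = (-6, 28/15, -2).
Solving gives a_0 = -3, a_1 = 14/5, a_2 = 0, so
  g(x) = 14*x/5 - 3.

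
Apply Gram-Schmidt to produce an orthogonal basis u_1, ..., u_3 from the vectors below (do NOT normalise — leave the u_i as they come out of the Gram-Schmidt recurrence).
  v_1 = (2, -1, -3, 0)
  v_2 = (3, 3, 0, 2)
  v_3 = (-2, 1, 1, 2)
Orthogonal basis:
  u_1 = (2, -1, -3, 0)
  u_2 = (18/7, 45/14, 9/14, 2)
  u_3 = (-354/299, 6/299, -238/299, 522/299)

Apply the Gram-Schmidt recurrence
  u_1 = v_1
  u_i = v_i − Σ_{j<i} ((v_i · u_j) / (u_j · u_j)) · u_j.

Step by step this gives:
  u_1 = (2, -1, -3, 0)
  u_2 = (18/7, 45/14, 9/14, 2)
  u_3 = (-354/299, 6/299, -238/299, 522/299)

Orthogonality check:
  u_2 · u_1 = 0 (should be 0)
  u_3 · u_1 = 0 (should be 0)
  u_3 · u_2 = 0 (should be 0)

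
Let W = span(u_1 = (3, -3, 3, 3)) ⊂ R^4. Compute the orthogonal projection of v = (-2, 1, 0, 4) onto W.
proj_W(v) = (1/4, -1/4, 1/4, 1/4)

Set up U = [u_1 | ... | u_1] ∈ R^(4×1). The projector onto W = col(U) is P = U (U^T U)^(-1) U^T.
Compute U^T U =
  [36],
and U^T v = (3).
Solve U^T U · c = U^T v for the coefficients: c = (1/12). The projection is proj_W(v) = U c.
Check: (v - proj_W(v)) · u_1 = 0  (should be 0).
Result: proj_W(v) = (1/4, -1/4, 1/4, 1/4).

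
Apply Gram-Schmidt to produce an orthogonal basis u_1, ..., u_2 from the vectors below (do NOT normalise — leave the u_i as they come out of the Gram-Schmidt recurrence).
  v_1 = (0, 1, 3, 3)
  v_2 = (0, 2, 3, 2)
Orthogonal basis:
  u_1 = (0, 1, 3, 3)
  u_2 = (0, 21/19, 6/19, -13/19)

Apply the Gram-Schmidt recurrence
  u_1 = v_1
  u_i = v_i − Σ_{j<i} ((v_i · u_j) / (u_j · u_j)) · u_j.

Step by step this gives:
  u_1 = (0, 1, 3, 3)
  u_2 = (0, 21/19, 6/19, -13/19)

Orthogonality check:
  u_2 · u_1 = 0 (should be 0)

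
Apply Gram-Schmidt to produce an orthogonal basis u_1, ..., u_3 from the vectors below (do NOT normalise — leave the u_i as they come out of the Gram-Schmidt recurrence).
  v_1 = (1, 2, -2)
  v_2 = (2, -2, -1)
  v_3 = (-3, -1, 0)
Orthogonal basis:
  u_1 = (1, 2, -2)
  u_2 = (2, -2, -1)
  u_3 = (-14/9, -7/9, -14/9)

Apply the Gram-Schmidt recurrence
  u_1 = v_1
  u_i = v_i − Σ_{j<i} ((v_i · u_j) / (u_j · u_j)) · u_j.

Step by step this gives:
  u_1 = (1, 2, -2)
  u_2 = (2, -2, -1)
  u_3 = (-14/9, -7/9, -14/9)

Orthogonality check:
  u_2 · u_1 = 0 (should be 0)
  u_3 · u_1 = 0 (should be 0)
  u_3 · u_2 = 0 (should be 0)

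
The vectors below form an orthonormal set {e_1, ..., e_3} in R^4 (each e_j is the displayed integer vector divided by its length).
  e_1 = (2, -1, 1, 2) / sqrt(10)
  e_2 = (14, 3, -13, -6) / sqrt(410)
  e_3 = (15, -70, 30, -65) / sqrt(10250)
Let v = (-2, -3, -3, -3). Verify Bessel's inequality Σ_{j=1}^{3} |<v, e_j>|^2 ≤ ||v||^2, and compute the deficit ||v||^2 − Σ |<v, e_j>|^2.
Σ |<v, e_j>|^2 = 189/10; ||v||^2 = 31; deficit = 121/10

Write each e_j = u_j / sqrt(<u_j, u_j>) where u_j is the displayed integer vector. Then <v, e_j> = <v, u_j> / sqrt(<u_j, u_j>), so |<v, e_j>|^2 = <v, u_j>^2 / <u_j, u_j>.
Coefficients: <v, e_1> = -10/sqrt(10), <v, e_2> = 20/sqrt(410), <v, e_3> = 285/sqrt(10250).
Square and sum: Σ |<v, e_j>|^2 = 189/10.
Compute ||v||^2 = v·v = 31.
Deficit = 31 − 189/10 = 121/10 ≥ 0, confirming Bessel's inequality. (The deficit equals ||v − Σ <v,e_j> e_j||^2, the squared distance from v to span{e_j}.)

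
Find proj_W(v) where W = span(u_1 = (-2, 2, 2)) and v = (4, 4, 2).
proj_W(v) = (-2/3, 2/3, 2/3)

Set up U = [u_1 | ... | u_1] ∈ R^(3×1). The projector onto W = col(U) is P = U (U^T U)^(-1) U^T.
Compute U^T U =
  [12],
and U^T v = (4).
Solve U^T U · c = U^T v for the coefficients: c = (1/3). The projection is proj_W(v) = U c.
Check: (v - proj_W(v)) · u_1 = 0  (should be 0).
Result: proj_W(v) = (-2/3, 2/3, 2/3).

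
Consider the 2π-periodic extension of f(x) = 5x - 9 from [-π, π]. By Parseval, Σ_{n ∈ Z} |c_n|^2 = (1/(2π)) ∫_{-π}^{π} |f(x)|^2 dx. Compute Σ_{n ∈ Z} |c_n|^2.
Σ |c_n|^2 = 25π^2/3 + 81

Expand and integrate term by term over [-π, π]:
  ∫ (5x)^2 dx = 25·(2π^3/3); ∫ 2·5·(-9)·x dx = 0 (odd integrand); ∫ (-9)^2 dx = 81·2π.
So (1/(2π)) ∫_{-π}^{π} (5x - 9)^2 dx = 25π^2/3 + 81 = 25π^2/3 + 81.
Parseval ⇒ Σ |c_n|^2 = 25π^2/3 + 81.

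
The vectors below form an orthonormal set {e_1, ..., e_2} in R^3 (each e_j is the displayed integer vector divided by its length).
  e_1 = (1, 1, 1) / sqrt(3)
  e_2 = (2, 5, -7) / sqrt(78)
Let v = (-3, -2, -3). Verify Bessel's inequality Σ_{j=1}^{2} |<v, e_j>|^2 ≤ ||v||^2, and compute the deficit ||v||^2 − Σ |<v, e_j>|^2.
Σ |<v, e_j>|^2 = 563/26; ||v||^2 = 22; deficit = 9/26

Write each e_j = u_j / sqrt(<u_j, u_j>) where u_j is the displayed integer vector. Then <v, e_j> = <v, u_j> / sqrt(<u_j, u_j>), so |<v, e_j>|^2 = <v, u_j>^2 / <u_j, u_j>.
Coefficients: <v, e_1> = -8/sqrt(3), <v, e_2> = 5/sqrt(78).
Square and sum: Σ |<v, e_j>|^2 = 563/26.
Compute ||v||^2 = v·v = 22.
Deficit = 22 − 563/26 = 9/26 ≥ 0, confirming Bessel's inequality. (The deficit equals ||v − Σ <v,e_j> e_j||^2, the squared distance from v to span{e_j}.)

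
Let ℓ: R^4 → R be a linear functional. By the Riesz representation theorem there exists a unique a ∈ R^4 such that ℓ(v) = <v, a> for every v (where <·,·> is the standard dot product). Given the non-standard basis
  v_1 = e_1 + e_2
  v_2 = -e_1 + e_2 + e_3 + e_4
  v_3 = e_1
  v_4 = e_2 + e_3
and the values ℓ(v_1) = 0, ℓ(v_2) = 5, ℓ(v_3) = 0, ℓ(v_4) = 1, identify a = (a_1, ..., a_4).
a = (0, 0, 1, 4)

Write a = (a_1, ..., a_4) in the standard basis. For each basis vector v_i, ℓ(v_i) = <v_i, a> is a linear equation in the a_j's. Collect the n equations into a matrix system V a = ℓ, where row i of V is v_i (expressed in the standard basis). Since V is invertible (lower-triangular with 1s on the diagonal, up to permutation), solve by back-substitution:
  V =
[[1, 1, 0, 0],
 [-1, 1, 1, 1],
 [1, 0, 0, 0],
 [0, 1, 1, 0]]
  V a = (0, 5, 0, 1)
Solving gives a = (0, 0, 1, 4).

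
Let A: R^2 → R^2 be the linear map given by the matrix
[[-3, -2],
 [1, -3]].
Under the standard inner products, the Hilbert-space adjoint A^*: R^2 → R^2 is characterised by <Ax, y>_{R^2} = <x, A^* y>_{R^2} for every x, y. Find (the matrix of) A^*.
A^* = A^T =
[[-3, 1],
 [-2, -3]]

For real matrices with standard dot products, the defining identity <Ax, y> = <x, A^* y> gives (Ax)^T y = x^T (A^*) y, i.e. x^T A^T y = x^T (A^*) y. Since this holds for all x, y, we must have A^* = A^T. Therefore
A^* =
[[-3, 1],
 [-2, -3]].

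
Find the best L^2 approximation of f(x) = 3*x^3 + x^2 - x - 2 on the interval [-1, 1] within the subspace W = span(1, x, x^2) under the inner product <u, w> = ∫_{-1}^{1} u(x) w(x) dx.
g(x) = x^2 + 4*x/5 - 2

The best approximation g ∈ W is the orthogonal projection of f onto W. Writing g = a_0 + a_1 x + a_2 x^2, the coefficients solve the normal equations G · a = b where
  G_{ij} = <φ_i, φ_j> and b_i = <f, φ_i>, with φ_0 = 1, φ_1 = x, φ_2 = x^2.
G =
  [2, 0, 2/3]
  [0, 2/3, 0]
  [2/3, 0, 2/5],
b = (-10/3, 8/15, -14/15).
Solving gives a_0 = -2, a_1 = 4/5, a_2 = 1, so
  g(x) = x^2 + 4*x/5 - 2.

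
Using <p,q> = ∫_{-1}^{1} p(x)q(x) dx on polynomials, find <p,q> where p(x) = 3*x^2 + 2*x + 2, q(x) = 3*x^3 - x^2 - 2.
<p,q> = -182/15

Expand the product: p(x)·q(x) = 9*x^5 + 3*x^4 + 4*x^3 - 8*x^2 - 4*x - 4.
∫_{-1}^{1} of each monomial x^k gives [2/(k+1) if k even, 0 if k odd]. Integrating term-by-term (or equivalently evaluating the antiderivative F(x) = 3*x^6/2 + 3*x^5/5 + x^4 - 8*x^3/3 - 2*x^2 - 4*x at the endpoints):
  F(1) − F(−1) = -167/30 − (197/30) = -182/15.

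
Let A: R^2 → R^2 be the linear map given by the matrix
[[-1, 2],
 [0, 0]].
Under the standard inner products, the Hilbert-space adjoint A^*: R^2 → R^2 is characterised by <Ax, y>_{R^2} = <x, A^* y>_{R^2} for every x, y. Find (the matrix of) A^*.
A^* = A^T =
[[-1, 0],
 [2, 0]]

For real matrices with standard dot products, the defining identity <Ax, y> = <x, A^* y> gives (Ax)^T y = x^T (A^*) y, i.e. x^T A^T y = x^T (A^*) y. Since this holds for all x, y, we must have A^* = A^T. Therefore
A^* =
[[-1, 0],
 [2, 0]].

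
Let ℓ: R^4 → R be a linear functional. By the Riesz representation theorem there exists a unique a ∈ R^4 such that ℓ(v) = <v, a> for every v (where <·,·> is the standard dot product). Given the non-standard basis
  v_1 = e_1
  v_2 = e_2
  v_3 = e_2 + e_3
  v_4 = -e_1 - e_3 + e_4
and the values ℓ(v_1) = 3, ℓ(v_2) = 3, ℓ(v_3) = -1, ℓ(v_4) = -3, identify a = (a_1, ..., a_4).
a = (3, 3, -4, -4)

Write a = (a_1, ..., a_4) in the standard basis. For each basis vector v_i, ℓ(v_i) = <v_i, a> is a linear equation in the a_j's. Collect the n equations into a matrix system V a = ℓ, where row i of V is v_i (expressed in the standard basis). Since V is invertible (lower-triangular with 1s on the diagonal, up to permutation), solve by back-substitution:
  V =
[[1, 0, 0, 0],
 [0, 1, 0, 0],
 [0, 1, 1, 0],
 [-1, 0, -1, 1]]
  V a = (3, 3, -1, -3)
Solving gives a = (3, 3, -4, -4).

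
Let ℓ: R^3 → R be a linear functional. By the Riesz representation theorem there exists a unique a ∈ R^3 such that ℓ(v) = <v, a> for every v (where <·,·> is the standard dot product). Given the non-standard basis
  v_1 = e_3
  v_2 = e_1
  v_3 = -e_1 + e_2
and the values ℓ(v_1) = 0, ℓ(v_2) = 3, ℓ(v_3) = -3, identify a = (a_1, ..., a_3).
a = (3, 0, 0)

Write a = (a_1, ..., a_3) in the standard basis. For each basis vector v_i, ℓ(v_i) = <v_i, a> is a linear equation in the a_j's. Collect the n equations into a matrix system V a = ℓ, where row i of V is v_i (expressed in the standard basis). Since V is invertible (lower-triangular with 1s on the diagonal, up to permutation), solve by back-substitution:
  V =
[[0, 0, 1],
 [1, 0, 0],
 [-1, 1, 0]]
  V a = (0, 3, -3)
Solving gives a = (3, 0, 0).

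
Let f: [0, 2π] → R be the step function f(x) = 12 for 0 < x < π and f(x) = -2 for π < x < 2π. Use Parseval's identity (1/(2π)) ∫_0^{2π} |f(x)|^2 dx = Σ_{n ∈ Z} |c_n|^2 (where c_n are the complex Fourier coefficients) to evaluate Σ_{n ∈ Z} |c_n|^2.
Σ |c_n|^2 = 74

Parseval equates the L^2 energy of f (normalised by 1/(2π)) with the ℓ^2 sum of its Fourier coefficients: (1/(2π)) ∫_0^{2π} |f|^2 = Σ |c_n|^2.
Compute the left side: (1/(2π)) [∫_0^π 12^2 dx + ∫_π^{2π} (-2)^2 dx] = (1/(2π)) · (144π + 4π) = (144 + 4)/2 = 74.
So Σ_{n ∈ Z} |c_n|^2 = 74.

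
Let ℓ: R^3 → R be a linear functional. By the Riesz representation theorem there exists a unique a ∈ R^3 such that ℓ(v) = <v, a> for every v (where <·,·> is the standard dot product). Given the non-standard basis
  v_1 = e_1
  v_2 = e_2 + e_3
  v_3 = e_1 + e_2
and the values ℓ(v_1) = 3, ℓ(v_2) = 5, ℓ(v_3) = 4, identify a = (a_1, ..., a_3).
a = (3, 1, 4)

Write a = (a_1, ..., a_3) in the standard basis. For each basis vector v_i, ℓ(v_i) = <v_i, a> is a linear equation in the a_j's. Collect the n equations into a matrix system V a = ℓ, where row i of V is v_i (expressed in the standard basis). Since V is invertible (lower-triangular with 1s on the diagonal, up to permutation), solve by back-substitution:
  V =
[[1, 0, 0],
 [0, 1, 1],
 [1, 1, 0]]
  V a = (3, 5, 4)
Solving gives a = (3, 1, 4).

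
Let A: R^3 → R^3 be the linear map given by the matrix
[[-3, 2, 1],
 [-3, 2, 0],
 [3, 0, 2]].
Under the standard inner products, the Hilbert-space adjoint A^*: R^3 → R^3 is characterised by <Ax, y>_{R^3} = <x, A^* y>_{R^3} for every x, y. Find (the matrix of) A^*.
A^* = A^T =
[[-3, -3, 3],
 [2, 2, 0],
 [1, 0, 2]]

For real matrices with standard dot products, the defining identity <Ax, y> = <x, A^* y> gives (Ax)^T y = x^T (A^*) y, i.e. x^T A^T y = x^T (A^*) y. Since this holds for all x, y, we must have A^* = A^T. Therefore
A^* =
[[-3, -3, 3],
 [2, 2, 0],
 [1, 0, 2]].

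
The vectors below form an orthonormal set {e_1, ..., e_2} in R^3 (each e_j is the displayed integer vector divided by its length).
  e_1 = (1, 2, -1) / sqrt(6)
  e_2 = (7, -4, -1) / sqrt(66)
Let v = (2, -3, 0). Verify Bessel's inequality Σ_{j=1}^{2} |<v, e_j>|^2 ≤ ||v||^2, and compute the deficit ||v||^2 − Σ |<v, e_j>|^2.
Σ |<v, e_j>|^2 = 142/11; ||v||^2 = 13; deficit = 1/11

Write each e_j = u_j / sqrt(<u_j, u_j>) where u_j is the displayed integer vector. Then <v, e_j> = <v, u_j> / sqrt(<u_j, u_j>), so |<v, e_j>|^2 = <v, u_j>^2 / <u_j, u_j>.
Coefficients: <v, e_1> = -4/sqrt(6), <v, e_2> = 26/sqrt(66).
Square and sum: Σ |<v, e_j>|^2 = 142/11.
Compute ||v||^2 = v·v = 13.
Deficit = 13 − 142/11 = 1/11 ≥ 0, confirming Bessel's inequality. (The deficit equals ||v − Σ <v,e_j> e_j||^2, the squared distance from v to span{e_j}.)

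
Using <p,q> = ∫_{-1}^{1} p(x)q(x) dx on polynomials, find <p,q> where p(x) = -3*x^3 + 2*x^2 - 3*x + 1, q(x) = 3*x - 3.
<p,q> = -98/5

Expand the product: p(x)·q(x) = -9*x^4 + 15*x^3 - 15*x^2 + 12*x - 3.
∫_{-1}^{1} of each monomial x^k gives [2/(k+1) if k even, 0 if k odd]. Integrating term-by-term (or equivalently evaluating the antiderivative F(x) = -9*x^5/5 + 15*x^4/4 - 5*x^3 + 6*x^2 - 3*x at the endpoints):
  F(1) − F(−1) = -1/20 − (391/20) = -98/5.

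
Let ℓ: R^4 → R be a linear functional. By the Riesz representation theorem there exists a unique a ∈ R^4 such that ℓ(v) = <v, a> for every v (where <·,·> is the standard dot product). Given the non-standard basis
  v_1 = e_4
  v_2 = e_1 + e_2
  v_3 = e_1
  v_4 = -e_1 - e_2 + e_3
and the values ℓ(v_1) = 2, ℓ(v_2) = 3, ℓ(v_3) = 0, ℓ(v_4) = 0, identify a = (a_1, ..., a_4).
a = (0, 3, 3, 2)

Write a = (a_1, ..., a_4) in the standard basis. For each basis vector v_i, ℓ(v_i) = <v_i, a> is a linear equation in the a_j's. Collect the n equations into a matrix system V a = ℓ, where row i of V is v_i (expressed in the standard basis). Since V is invertible (lower-triangular with 1s on the diagonal, up to permutation), solve by back-substitution:
  V =
[[0, 0, 0, 1],
 [1, 1, 0, 0],
 [1, 0, 0, 0],
 [-1, -1, 1, 0]]
  V a = (2, 3, 0, 0)
Solving gives a = (0, 3, 3, 2).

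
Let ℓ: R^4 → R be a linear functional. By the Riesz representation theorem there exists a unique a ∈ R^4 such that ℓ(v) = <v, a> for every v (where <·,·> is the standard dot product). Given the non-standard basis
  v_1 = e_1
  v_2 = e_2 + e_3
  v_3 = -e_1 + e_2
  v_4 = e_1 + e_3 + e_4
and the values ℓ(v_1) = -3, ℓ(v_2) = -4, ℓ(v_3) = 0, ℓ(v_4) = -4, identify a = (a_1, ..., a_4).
a = (-3, -3, -1, 0)

Write a = (a_1, ..., a_4) in the standard basis. For each basis vector v_i, ℓ(v_i) = <v_i, a> is a linear equation in the a_j's. Collect the n equations into a matrix system V a = ℓ, where row i of V is v_i (expressed in the standard basis). Since V is invertible (lower-triangular with 1s on the diagonal, up to permutation), solve by back-substitution:
  V =
[[1, 0, 0, 0],
 [0, 1, 1, 0],
 [-1, 1, 0, 0],
 [1, 0, 1, 1]]
  V a = (-3, -4, 0, -4)
Solving gives a = (-3, -3, -1, 0).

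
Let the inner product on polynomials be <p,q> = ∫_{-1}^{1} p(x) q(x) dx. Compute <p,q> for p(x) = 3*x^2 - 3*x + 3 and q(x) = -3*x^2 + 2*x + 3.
<p,q> = 52/5

Expand the product: p(x)·q(x) = -9*x^4 + 15*x^3 - 6*x^2 - 3*x + 9.
∫_{-1}^{1} of each monomial x^k gives [2/(k+1) if k even, 0 if k odd]. Integrating term-by-term (or equivalently evaluating the antiderivative F(x) = -9*x^5/5 + 15*x^4/4 - 2*x^3 - 3*x^2/2 + 9*x at the endpoints):
  F(1) − F(−1) = 149/20 − (-59/20) = 52/5.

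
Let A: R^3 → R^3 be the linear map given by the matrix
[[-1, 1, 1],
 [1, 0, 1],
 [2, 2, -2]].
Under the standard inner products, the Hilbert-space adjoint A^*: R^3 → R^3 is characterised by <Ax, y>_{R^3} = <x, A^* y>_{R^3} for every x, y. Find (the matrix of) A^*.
A^* = A^T =
[[-1, 1, 2],
 [1, 0, 2],
 [1, 1, -2]]

For real matrices with standard dot products, the defining identity <Ax, y> = <x, A^* y> gives (Ax)^T y = x^T (A^*) y, i.e. x^T A^T y = x^T (A^*) y. Since this holds for all x, y, we must have A^* = A^T. Therefore
A^* =
[[-1, 1, 2],
 [1, 0, 2],
 [1, 1, -2]].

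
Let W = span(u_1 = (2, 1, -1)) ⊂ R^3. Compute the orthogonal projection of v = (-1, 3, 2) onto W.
proj_W(v) = (-1/3, -1/6, 1/6)

Set up U = [u_1 | ... | u_1] ∈ R^(3×1). The projector onto W = col(U) is P = U (U^T U)^(-1) U^T.
Compute U^T U =
  [6],
and U^T v = (-1).
Solve U^T U · c = U^T v for the coefficients: c = (-1/6). The projection is proj_W(v) = U c.
Check: (v - proj_W(v)) · u_1 = 0  (should be 0).
Result: proj_W(v) = (-1/3, -1/6, 1/6).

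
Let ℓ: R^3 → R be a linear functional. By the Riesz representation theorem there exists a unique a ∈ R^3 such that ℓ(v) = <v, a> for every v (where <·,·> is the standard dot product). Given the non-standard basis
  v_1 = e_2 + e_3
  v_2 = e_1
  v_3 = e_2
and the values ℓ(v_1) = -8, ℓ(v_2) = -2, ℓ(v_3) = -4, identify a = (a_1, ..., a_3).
a = (-2, -4, -4)

Write a = (a_1, ..., a_3) in the standard basis. For each basis vector v_i, ℓ(v_i) = <v_i, a> is a linear equation in the a_j's. Collect the n equations into a matrix system V a = ℓ, where row i of V is v_i (expressed in the standard basis). Since V is invertible (lower-triangular with 1s on the diagonal, up to permutation), solve by back-substitution:
  V =
[[0, 1, 1],
 [1, 0, 0],
 [0, 1, 0]]
  V a = (-8, -2, -4)
Solving gives a = (-2, -4, -4).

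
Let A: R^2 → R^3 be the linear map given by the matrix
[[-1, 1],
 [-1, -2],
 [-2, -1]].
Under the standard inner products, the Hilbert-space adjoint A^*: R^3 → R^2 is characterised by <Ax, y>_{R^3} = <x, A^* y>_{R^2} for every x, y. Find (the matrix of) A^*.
A^* = A^T =
[[-1, -1, -2],
 [1, -2, -1]]

For real matrices with standard dot products, the defining identity <Ax, y> = <x, A^* y> gives (Ax)^T y = x^T (A^*) y, i.e. x^T A^T y = x^T (A^*) y. Since this holds for all x, y, we must have A^* = A^T. Therefore
A^* =
[[-1, -1, -2],
 [1, -2, -1]].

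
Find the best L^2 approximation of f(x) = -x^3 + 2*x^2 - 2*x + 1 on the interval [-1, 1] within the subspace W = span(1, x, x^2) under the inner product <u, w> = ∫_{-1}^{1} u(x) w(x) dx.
g(x) = 2*x^2 - 13*x/5 + 1

The best approximation g ∈ W is the orthogonal projection of f onto W. Writing g = a_0 + a_1 x + a_2 x^2, the coefficients solve the normal equations G · a = b where
  G_{ij} = <φ_i, φ_j> and b_i = <f, φ_i>, with φ_0 = 1, φ_1 = x, φ_2 = x^2.
G =
  [2, 0, 2/3]
  [0, 2/3, 0]
  [2/3, 0, 2/5],
b = (10/3, -26/15, 22/15).
Solving gives a_0 = 1, a_1 = -13/5, a_2 = 2, so
  g(x) = 2*x^2 - 13*x/5 + 1.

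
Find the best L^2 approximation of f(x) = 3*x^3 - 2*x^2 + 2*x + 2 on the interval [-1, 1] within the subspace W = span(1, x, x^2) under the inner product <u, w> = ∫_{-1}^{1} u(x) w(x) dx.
g(x) = -2*x^2 + 19*x/5 + 2

The best approximation g ∈ W is the orthogonal projection of f onto W. Writing g = a_0 + a_1 x + a_2 x^2, the coefficients solve the normal equations G · a = b where
  G_{ij} = <φ_i, φ_j> and b_i = <f, φ_i>, with φ_0 = 1, φ_1 = x, φ_2 = x^2.
G =
  [2, 0, 2/3]
  [0, 2/3, 0]
  [2/3, 0, 2/5],
b = (8/3, 38/15, 8/15).
Solving gives a_0 = 2, a_1 = 19/5, a_2 = -2, so
  g(x) = -2*x^2 + 19*x/5 + 2.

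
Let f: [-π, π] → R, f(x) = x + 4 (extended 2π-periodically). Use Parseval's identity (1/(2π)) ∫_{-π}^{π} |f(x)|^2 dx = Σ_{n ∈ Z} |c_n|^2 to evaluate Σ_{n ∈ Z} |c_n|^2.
Σ |c_n|^2 = π^2/3 + 16

Expand and integrate term by term over [-π, π]:
  ∫ (x)^2 dx = 1·(2π^3/3); ∫ 2·1·(4)·x dx = 0 (odd integrand); ∫ 4^2 dx = 16·2π.
So (1/(2π)) ∫_{-π}^{π} (x + 4)^2 dx = 1π^2/3 + 16 = π^2/3 + 16.
Parseval ⇒ Σ |c_n|^2 = π^2/3 + 16.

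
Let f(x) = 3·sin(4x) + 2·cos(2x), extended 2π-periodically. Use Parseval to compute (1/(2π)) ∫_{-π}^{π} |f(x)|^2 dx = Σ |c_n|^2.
Σ |c_n|^2 = 13/2

Expand |f|^2 and use orthogonality of {sin(nx), cos(mx)} on [-π, π]:
  ∫_{-π}^{π} sin(nx)^2 dx = π, ∫ cos(mx)^2 dx = π, and cross terms integrate to 0.
So ∫_{-π}^{π} f(x)^2 dx = 3^2 · π + 2^2 · π = (9 + 4)π.
Divide by 2π: (9 + 4)/2 = 13/2.
By Parseval, this equals Σ |c_n|^2.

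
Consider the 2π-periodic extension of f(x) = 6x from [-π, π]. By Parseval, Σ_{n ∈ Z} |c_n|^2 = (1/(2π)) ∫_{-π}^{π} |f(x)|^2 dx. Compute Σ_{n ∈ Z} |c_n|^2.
Σ |c_n|^2 = 12π^2

Expand and integrate term by term over [-π, π]:
  ∫ (6x)^2 dx = 36·(2π^3/3); ∫ 2·6·(0)·x dx = 0 (odd integrand); ∫ 0^2 dx = 0·2π.
So (1/(2π)) ∫_{-π}^{π} (6x)^2 dx = 36π^2/3 + 0 = 12π^2.
Parseval ⇒ Σ |c_n|^2 = 12π^2.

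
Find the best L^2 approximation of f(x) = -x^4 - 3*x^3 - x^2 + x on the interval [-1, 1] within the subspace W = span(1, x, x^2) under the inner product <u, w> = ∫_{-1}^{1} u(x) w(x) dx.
g(x) = -13*x^2/7 - 4*x/5 + 3/35

The best approximation g ∈ W is the orthogonal projection of f onto W. Writing g = a_0 + a_1 x + a_2 x^2, the coefficients solve the normal equations G · a = b where
  G_{ij} = <φ_i, φ_j> and b_i = <f, φ_i>, with φ_0 = 1, φ_1 = x, φ_2 = x^2.
G =
  [2, 0, 2/3]
  [0, 2/3, 0]
  [2/3, 0, 2/5],
b = (-16/15, -8/15, -24/35).
Solving gives a_0 = 3/35, a_1 = -4/5, a_2 = -13/7, so
  g(x) = -13*x^2/7 - 4*x/5 + 3/35.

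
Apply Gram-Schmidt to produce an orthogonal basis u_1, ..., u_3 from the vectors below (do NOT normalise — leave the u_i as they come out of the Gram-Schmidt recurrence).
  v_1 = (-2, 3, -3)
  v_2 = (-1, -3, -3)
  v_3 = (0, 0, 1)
Orthogonal basis:
  u_1 = (-2, 3, -3)
  u_2 = (-9/11, -36/11, -30/11)
  u_3 = (-9/23, -3/46, 9/46)

Apply the Gram-Schmidt recurrence
  u_1 = v_1
  u_i = v_i − Σ_{j<i} ((v_i · u_j) / (u_j · u_j)) · u_j.

Step by step this gives:
  u_1 = (-2, 3, -3)
  u_2 = (-9/11, -36/11, -30/11)
  u_3 = (-9/23, -3/46, 9/46)

Orthogonality check:
  u_2 · u_1 = 0 (should be 0)
  u_3 · u_1 = 0 (should be 0)
  u_3 · u_2 = 0 (should be 0)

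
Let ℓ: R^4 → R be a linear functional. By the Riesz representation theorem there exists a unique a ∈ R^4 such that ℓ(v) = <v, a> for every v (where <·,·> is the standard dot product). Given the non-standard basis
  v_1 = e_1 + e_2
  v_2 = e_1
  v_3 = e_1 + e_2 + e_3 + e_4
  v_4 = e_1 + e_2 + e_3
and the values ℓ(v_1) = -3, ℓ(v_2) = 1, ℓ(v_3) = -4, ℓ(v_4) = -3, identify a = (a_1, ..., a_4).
a = (1, -4, 0, -1)

Write a = (a_1, ..., a_4) in the standard basis. For each basis vector v_i, ℓ(v_i) = <v_i, a> is a linear equation in the a_j's. Collect the n equations into a matrix system V a = ℓ, where row i of V is v_i (expressed in the standard basis). Since V is invertible (lower-triangular with 1s on the diagonal, up to permutation), solve by back-substitution:
  V =
[[1, 1, 0, 0],
 [1, 0, 0, 0],
 [1, 1, 1, 1],
 [1, 1, 1, 0]]
  V a = (-3, 1, -4, -3)
Solving gives a = (1, -4, 0, -1).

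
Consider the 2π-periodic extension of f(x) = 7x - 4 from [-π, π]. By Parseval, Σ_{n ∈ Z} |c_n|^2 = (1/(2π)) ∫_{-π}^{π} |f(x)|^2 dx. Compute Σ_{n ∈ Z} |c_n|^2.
Σ |c_n|^2 = 49π^2/3 + 16

Expand and integrate term by term over [-π, π]:
  ∫ (7x)^2 dx = 49·(2π^3/3); ∫ 2·7·(-4)·x dx = 0 (odd integrand); ∫ (-4)^2 dx = 16·2π.
So (1/(2π)) ∫_{-π}^{π} (7x - 4)^2 dx = 49π^2/3 + 16 = 49π^2/3 + 16.
Parseval ⇒ Σ |c_n|^2 = 49π^2/3 + 16.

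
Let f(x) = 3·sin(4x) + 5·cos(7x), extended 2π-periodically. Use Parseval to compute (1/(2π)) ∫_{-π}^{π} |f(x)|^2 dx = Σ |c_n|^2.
Σ |c_n|^2 = 17

Expand |f|^2 and use orthogonality of {sin(nx), cos(mx)} on [-π, π]:
  ∫_{-π}^{π} sin(nx)^2 dx = π, ∫ cos(mx)^2 dx = π, and cross terms integrate to 0.
So ∫_{-π}^{π} f(x)^2 dx = 3^2 · π + 5^2 · π = (9 + 25)π.
Divide by 2π: (9 + 25)/2 = 17.
By Parseval, this equals Σ |c_n|^2.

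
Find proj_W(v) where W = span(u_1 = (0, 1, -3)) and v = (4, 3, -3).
proj_W(v) = (0, 6/5, -18/5)

Set up U = [u_1 | ... | u_1] ∈ R^(3×1). The projector onto W = col(U) is P = U (U^T U)^(-1) U^T.
Compute U^T U =
  [10],
and U^T v = (12).
Solve U^T U · c = U^T v for the coefficients: c = (6/5). The projection is proj_W(v) = U c.
Check: (v - proj_W(v)) · u_1 = 0  (should be 0).
Result: proj_W(v) = (0, 6/5, -18/5).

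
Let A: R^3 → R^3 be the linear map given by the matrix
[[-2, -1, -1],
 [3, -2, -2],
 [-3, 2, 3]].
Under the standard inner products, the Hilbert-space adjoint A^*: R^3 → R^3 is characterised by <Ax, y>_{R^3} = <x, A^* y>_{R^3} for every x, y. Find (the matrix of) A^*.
A^* = A^T =
[[-2, 3, -3],
 [-1, -2, 2],
 [-1, -2, 3]]

For real matrices with standard dot products, the defining identity <Ax, y> = <x, A^* y> gives (Ax)^T y = x^T (A^*) y, i.e. x^T A^T y = x^T (A^*) y. Since this holds for all x, y, we must have A^* = A^T. Therefore
A^* =
[[-2, 3, -3],
 [-1, -2, 2],
 [-1, -2, 3]].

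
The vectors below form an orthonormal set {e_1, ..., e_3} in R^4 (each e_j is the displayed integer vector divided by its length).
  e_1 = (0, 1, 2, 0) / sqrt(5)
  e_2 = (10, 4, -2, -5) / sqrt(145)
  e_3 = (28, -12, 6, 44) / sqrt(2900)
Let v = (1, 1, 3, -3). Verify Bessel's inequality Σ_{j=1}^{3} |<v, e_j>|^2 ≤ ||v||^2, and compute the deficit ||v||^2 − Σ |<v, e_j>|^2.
Σ |<v, e_j>|^2 = 419/25; ||v||^2 = 20; deficit = 81/25

Write each e_j = u_j / sqrt(<u_j, u_j>) where u_j is the displayed integer vector. Then <v, e_j> = <v, u_j> / sqrt(<u_j, u_j>), so |<v, e_j>|^2 = <v, u_j>^2 / <u_j, u_j>.
Coefficients: <v, e_1> = 7/sqrt(5), <v, e_2> = 23/sqrt(145), <v, e_3> = -98/sqrt(2900).
Square and sum: Σ |<v, e_j>|^2 = 419/25.
Compute ||v||^2 = v·v = 20.
Deficit = 20 − 419/25 = 81/25 ≥ 0, confirming Bessel's inequality. (The deficit equals ||v − Σ <v,e_j> e_j||^2, the squared distance from v to span{e_j}.)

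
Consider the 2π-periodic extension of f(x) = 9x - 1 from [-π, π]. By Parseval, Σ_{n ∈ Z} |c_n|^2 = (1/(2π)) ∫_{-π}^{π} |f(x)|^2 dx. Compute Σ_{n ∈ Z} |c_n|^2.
Σ |c_n|^2 = 27π^2 + 1

Expand and integrate term by term over [-π, π]:
  ∫ (9x)^2 dx = 81·(2π^3/3); ∫ 2·9·(-1)·x dx = 0 (odd integrand); ∫ (-1)^2 dx = 1·2π.
So (1/(2π)) ∫_{-π}^{π} (9x - 1)^2 dx = 81π^2/3 + 1 = 27π^2 + 1.
Parseval ⇒ Σ |c_n|^2 = 27π^2 + 1.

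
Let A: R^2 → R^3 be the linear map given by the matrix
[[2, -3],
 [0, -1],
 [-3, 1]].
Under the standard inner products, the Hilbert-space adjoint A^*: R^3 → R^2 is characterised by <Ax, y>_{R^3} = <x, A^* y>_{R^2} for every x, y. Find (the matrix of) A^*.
A^* = A^T =
[[2, 0, -3],
 [-3, -1, 1]]

For real matrices with standard dot products, the defining identity <Ax, y> = <x, A^* y> gives (Ax)^T y = x^T (A^*) y, i.e. x^T A^T y = x^T (A^*) y. Since this holds for all x, y, we must have A^* = A^T. Therefore
A^* =
[[2, 0, -3],
 [-3, -1, 1]].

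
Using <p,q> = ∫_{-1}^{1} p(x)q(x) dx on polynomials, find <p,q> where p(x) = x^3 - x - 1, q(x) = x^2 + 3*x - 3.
<p,q> = 68/15

Expand the product: p(x)·q(x) = x^5 + 3*x^4 - 4*x^3 - 4*x^2 + 3.
∫_{-1}^{1} of each monomial x^k gives [2/(k+1) if k even, 0 if k odd]. Integrating term-by-term (or equivalently evaluating the antiderivative F(x) = x^6/6 + 3*x^5/5 - x^4 - 4*x^3/3 + 3*x at the endpoints):
  F(1) − F(−1) = 43/30 − (-31/10) = 68/15.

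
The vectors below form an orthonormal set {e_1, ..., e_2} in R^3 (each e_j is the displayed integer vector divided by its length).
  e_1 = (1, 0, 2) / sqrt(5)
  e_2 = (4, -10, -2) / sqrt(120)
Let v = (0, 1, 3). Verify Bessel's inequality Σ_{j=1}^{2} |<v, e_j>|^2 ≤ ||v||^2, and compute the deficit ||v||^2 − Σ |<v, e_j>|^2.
Σ |<v, e_j>|^2 = 28/3; ||v||^2 = 10; deficit = 2/3

Write each e_j = u_j / sqrt(<u_j, u_j>) where u_j is the displayed integer vector. Then <v, e_j> = <v, u_j> / sqrt(<u_j, u_j>), so |<v, e_j>|^2 = <v, u_j>^2 / <u_j, u_j>.
Coefficients: <v, e_1> = 6/sqrt(5), <v, e_2> = -16/sqrt(120).
Square and sum: Σ |<v, e_j>|^2 = 28/3.
Compute ||v||^2 = v·v = 10.
Deficit = 10 − 28/3 = 2/3 ≥ 0, confirming Bessel's inequality. (The deficit equals ||v − Σ <v,e_j> e_j||^2, the squared distance from v to span{e_j}.)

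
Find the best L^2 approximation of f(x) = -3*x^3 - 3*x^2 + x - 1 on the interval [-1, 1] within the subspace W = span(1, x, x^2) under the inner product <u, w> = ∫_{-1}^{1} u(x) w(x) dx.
g(x) = -3*x^2 - 4*x/5 - 1

The best approximation g ∈ W is the orthogonal projection of f onto W. Writing g = a_0 + a_1 x + a_2 x^2, the coefficients solve the normal equations G · a = b where
  G_{ij} = <φ_i, φ_j> and b_i = <f, φ_i>, with φ_0 = 1, φ_1 = x, φ_2 = x^2.
G =
  [2, 0, 2/3]
  [0, 2/3, 0]
  [2/3, 0, 2/5],
b = (-4, -8/15, -28/15).
Solving gives a_0 = -1, a_1 = -4/5, a_2 = -3, so
  g(x) = -3*x^2 - 4*x/5 - 1.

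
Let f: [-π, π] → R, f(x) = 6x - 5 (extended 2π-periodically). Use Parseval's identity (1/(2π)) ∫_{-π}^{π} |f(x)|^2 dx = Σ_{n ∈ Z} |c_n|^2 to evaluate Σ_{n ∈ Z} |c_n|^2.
Σ |c_n|^2 = 12π^2 + 25

Expand and integrate term by term over [-π, π]:
  ∫ (6x)^2 dx = 36·(2π^3/3); ∫ 2·6·(-5)·x dx = 0 (odd integrand); ∫ (-5)^2 dx = 25·2π.
So (1/(2π)) ∫_{-π}^{π} (6x - 5)^2 dx = 36π^2/3 + 25 = 12π^2 + 25.
Parseval ⇒ Σ |c_n|^2 = 12π^2 + 25.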